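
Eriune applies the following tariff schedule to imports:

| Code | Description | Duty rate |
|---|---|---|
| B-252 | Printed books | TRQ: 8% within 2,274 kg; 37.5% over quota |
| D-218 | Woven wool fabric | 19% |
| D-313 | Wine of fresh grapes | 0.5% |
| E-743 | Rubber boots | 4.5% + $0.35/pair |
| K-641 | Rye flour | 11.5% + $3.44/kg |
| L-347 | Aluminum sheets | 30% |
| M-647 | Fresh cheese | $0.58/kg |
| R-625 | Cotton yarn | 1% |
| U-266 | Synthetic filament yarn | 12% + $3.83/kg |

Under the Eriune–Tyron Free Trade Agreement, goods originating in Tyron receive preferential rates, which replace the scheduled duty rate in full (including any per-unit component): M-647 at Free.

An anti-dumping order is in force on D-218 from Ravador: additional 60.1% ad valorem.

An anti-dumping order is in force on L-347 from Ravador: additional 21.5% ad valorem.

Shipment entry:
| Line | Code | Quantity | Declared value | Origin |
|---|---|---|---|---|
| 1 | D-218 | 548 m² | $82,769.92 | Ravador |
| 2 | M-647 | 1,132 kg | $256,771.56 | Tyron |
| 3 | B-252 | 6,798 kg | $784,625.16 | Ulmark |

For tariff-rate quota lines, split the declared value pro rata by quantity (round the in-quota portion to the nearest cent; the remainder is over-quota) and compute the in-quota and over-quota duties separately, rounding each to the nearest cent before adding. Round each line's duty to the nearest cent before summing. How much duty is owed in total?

$282,278.25

Line 1 (D-218, Ravador, 548 m², $82,769.92):
Base rate for D-218 is 19%.
Additional duty on D-218 from Ravador: +60.1%. Applied ad valorem rate: 19% + 60.1% = 79.1%.
Duty = $82,769.92 × 79.1% = $65,471.01.
Line 2 (M-647, Tyron, 1,132 kg, $256,771.56):
Base rate for M-647 is $0.58/kg.
Origin Tyron qualifies under the Eriune–Tyron agreement and M-647 is covered: preferential rate Free applies instead.
Duty = $256,771.56 × 0% = $0.00.
Line 3 (B-252, Ulmark, 6,798 kg, $784,625.16):
Code B-252 is under a tariff-rate quota (threshold 2,274 kg). In-quota: 2,274 kg at 8%; over-quota: 4,524 kg at 37.5%.
Pro-rata value split: in-quota = $784,625.16 × 2,274/6,798 = $262,465.08; over-quota = $784,625.16 − $262,465.08 = $522,160.08.
In-quota duty = $262,465.08 × 8% = $20,997.21. Over-quota duty = $522,160.08 × 37.5% = $195,810.03.
Line duty = $20,997.21 + $195,810.03 = $216,807.24.
Total = $65,471.01 + $0.00 + $216,807.24 = $282,278.25.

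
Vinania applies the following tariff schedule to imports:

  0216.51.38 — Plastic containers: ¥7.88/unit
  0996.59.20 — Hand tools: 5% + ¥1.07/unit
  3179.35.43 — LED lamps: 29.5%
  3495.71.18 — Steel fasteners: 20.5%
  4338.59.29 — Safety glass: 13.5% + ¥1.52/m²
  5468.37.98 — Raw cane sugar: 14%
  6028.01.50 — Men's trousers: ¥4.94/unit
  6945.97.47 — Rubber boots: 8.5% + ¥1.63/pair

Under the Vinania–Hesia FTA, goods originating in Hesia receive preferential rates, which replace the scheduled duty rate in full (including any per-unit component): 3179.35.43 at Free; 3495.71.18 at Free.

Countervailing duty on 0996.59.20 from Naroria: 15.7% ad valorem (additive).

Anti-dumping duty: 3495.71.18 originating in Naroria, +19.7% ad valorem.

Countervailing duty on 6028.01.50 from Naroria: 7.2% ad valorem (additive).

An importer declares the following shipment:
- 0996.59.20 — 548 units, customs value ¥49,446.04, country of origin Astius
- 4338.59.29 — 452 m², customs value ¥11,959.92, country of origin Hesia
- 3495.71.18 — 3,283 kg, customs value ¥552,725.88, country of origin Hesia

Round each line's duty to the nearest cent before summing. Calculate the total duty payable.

Line 1 (0996.59.20, Astius, 548 units, ¥49,446.04):
Base rate for 0996.59.20 is 5% + ¥1.07/unit.
The additional-duty order on 0996.59.20 targets Naroria, not Astius; it does not apply.
Duty = ¥49,446.04 × 5% + 548 × ¥1.07 = ¥3,058.66.
Line 2 (4338.59.29, Hesia, 452 m², ¥11,959.92):
Base rate for 4338.59.29 is 13.5% + ¥1.52/m².
Origin Hesia is the FTA partner but 4338.59.29 is not on the preference list; base rate stands.
Duty = ¥11,959.92 × 13.5% + 452 × ¥1.52 = ¥2,301.63.
Line 3 (3495.71.18, Hesia, 3,283 kg, ¥552,725.88):
Base rate for 3495.71.18 is 20.5%.
Origin Hesia qualifies under the Vinania–Hesia agreement and 3495.71.18 is covered: preferential rate Free applies instead.
The additional-duty order on 3495.71.18 targets Naroria, not Hesia; it does not apply.
Duty = ¥552,725.88 × 0% = ¥0.00.
Total = ¥3,058.66 + ¥2,301.63 + ¥0.00 = ¥5,360.29.

¥5,360.29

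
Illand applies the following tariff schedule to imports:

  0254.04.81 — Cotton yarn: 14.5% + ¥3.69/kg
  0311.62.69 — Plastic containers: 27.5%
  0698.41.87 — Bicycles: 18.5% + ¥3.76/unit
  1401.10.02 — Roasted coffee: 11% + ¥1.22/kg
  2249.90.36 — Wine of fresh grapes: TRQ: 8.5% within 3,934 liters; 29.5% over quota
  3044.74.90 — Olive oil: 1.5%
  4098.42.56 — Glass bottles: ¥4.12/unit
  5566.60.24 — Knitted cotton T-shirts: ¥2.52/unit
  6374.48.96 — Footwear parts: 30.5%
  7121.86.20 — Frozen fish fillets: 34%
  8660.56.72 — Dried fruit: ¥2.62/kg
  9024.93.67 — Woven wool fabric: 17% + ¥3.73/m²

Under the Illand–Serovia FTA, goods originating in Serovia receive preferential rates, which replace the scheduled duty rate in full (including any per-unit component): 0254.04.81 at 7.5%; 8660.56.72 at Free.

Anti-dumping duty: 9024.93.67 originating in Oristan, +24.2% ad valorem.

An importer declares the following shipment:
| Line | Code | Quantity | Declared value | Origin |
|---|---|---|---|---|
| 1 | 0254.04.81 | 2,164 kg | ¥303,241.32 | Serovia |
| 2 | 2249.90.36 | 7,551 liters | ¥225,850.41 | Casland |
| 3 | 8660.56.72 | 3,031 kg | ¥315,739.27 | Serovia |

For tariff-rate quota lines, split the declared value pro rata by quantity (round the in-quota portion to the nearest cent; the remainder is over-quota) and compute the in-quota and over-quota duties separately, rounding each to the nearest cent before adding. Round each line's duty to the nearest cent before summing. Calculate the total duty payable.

¥64,659.12

Line 1 (0254.04.81, Serovia, 2,164 kg, ¥303,241.32):
Base rate for 0254.04.81 is 14.5% + ¥3.69/kg.
Origin Serovia qualifies under the Illand–Serovia agreement and 0254.04.81 is covered: preferential rate 7.5% applies instead.
Duty = ¥303,241.32 × 7.5% = ¥22,743.10.
Line 2 (2249.90.36, Casland, 7,551 liters, ¥225,850.41):
Code 2249.90.36 is under a tariff-rate quota (threshold 3,934 liters). In-quota: 3,934 liters at 8.5%; over-quota: 3,617 liters at 29.5%.
Pro-rata value split: in-quota = ¥225,850.41 × 3,934/7,551 = ¥117,665.94; over-quota = ¥225,850.41 − ¥117,665.94 = ¥108,184.47.
In-quota duty = ¥117,665.94 × 8.5% = ¥10,001.60. Over-quota duty = ¥108,184.47 × 29.5% = ¥31,914.42.
Line duty = ¥10,001.60 + ¥31,914.42 = ¥41,916.02.
Line 3 (8660.56.72, Serovia, 3,031 kg, ¥315,739.27):
Base rate for 8660.56.72 is ¥2.62/kg.
Origin Serovia qualifies under the Illand–Serovia agreement and 8660.56.72 is covered: preferential rate Free applies instead.
Duty = ¥315,739.27 × 0% = ¥0.00.
Total = ¥22,743.10 + ¥41,916.02 + ¥0.00 = ¥64,659.12.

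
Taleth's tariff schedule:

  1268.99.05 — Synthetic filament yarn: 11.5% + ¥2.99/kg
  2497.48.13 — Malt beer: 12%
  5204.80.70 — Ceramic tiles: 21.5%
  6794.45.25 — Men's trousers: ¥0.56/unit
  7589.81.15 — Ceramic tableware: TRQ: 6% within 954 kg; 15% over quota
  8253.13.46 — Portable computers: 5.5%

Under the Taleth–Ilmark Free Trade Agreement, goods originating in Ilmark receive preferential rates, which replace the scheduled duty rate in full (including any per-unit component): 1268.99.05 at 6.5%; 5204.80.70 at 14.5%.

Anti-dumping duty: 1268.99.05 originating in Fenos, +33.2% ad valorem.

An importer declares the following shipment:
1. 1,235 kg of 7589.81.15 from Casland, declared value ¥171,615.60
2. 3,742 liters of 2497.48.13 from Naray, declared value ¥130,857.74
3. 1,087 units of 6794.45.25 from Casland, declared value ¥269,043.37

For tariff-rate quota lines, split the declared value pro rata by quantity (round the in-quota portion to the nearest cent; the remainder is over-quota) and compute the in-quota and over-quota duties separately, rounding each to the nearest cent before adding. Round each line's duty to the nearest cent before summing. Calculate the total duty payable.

¥30,122.88

Line 1 (7589.81.15, Casland, 1,235 kg, ¥171,615.60):
Code 7589.81.15 is under a tariff-rate quota (threshold 954 kg). In-quota: 954 kg at 6%; over-quota: 281 kg at 15%.
Pro-rata value split: in-quota = ¥171,615.60 × 954/1,235 = ¥132,567.84; over-quota = ¥171,615.60 − ¥132,567.84 = ¥39,047.76.
In-quota duty = ¥132,567.84 × 6% = ¥7,954.07. Over-quota duty = ¥39,047.76 × 15% = ¥5,857.16.
Line duty = ¥7,954.07 + ¥5,857.16 = ¥13,811.23.
Line 2 (2497.48.13, Naray, 3,742 liters, ¥130,857.74):
Base rate for 2497.48.13 is 12%.
Duty = ¥130,857.74 × 12% = ¥15,702.93.
Line 3 (6794.45.25, Casland, 1,087 units, ¥269,043.37):
Base rate for 6794.45.25 is ¥0.56/unit.
Duty = 1,087 × ¥0.56 = ¥608.72.
Total = ¥13,811.23 + ¥15,702.93 + ¥608.72 = ¥30,122.88.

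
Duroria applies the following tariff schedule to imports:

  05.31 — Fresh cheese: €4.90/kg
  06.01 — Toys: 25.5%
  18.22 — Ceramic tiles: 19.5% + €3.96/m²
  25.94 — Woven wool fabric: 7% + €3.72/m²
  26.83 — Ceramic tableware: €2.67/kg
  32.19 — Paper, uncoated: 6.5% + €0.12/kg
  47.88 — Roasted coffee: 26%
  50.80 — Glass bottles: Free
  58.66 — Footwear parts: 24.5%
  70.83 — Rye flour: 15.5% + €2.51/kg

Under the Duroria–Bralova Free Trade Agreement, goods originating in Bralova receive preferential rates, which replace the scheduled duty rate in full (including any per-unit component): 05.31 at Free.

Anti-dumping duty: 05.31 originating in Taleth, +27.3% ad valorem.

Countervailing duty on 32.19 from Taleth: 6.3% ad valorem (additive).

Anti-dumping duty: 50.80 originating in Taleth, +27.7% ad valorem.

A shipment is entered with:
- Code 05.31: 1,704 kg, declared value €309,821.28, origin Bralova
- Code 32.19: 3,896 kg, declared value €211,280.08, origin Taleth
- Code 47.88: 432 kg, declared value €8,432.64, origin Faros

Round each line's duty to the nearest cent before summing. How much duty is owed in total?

Line 1 (05.31, Bralova, 1,704 kg, €309,821.28):
Base rate for 05.31 is €4.90/kg.
Origin Bralova qualifies under the Duroria–Bralova agreement and 05.31 is covered: preferential rate Free applies instead.
The additional-duty order on 05.31 targets Taleth, not Bralova; it does not apply.
Duty = €309,821.28 × 0% = €0.00.
Line 2 (32.19, Taleth, 3,896 kg, €211,280.08):
Base rate for 32.19 is 6.5% + €0.12/kg.
Additional duty on 32.19 from Taleth: +6.3%. Applied ad valorem rate: 6.5% + 6.3% = 12.8%.
Duty = €211,280.08 × 12.8% + 3,896 × €0.12 = €27,511.37.
Line 3 (47.88, Faros, 432 kg, €8,432.64):
Base rate for 47.88 is 26%.
Duty = €8,432.64 × 26% = €2,192.49.
Total = €0.00 + €27,511.37 + €2,192.49 = €29,703.86.

€29,703.86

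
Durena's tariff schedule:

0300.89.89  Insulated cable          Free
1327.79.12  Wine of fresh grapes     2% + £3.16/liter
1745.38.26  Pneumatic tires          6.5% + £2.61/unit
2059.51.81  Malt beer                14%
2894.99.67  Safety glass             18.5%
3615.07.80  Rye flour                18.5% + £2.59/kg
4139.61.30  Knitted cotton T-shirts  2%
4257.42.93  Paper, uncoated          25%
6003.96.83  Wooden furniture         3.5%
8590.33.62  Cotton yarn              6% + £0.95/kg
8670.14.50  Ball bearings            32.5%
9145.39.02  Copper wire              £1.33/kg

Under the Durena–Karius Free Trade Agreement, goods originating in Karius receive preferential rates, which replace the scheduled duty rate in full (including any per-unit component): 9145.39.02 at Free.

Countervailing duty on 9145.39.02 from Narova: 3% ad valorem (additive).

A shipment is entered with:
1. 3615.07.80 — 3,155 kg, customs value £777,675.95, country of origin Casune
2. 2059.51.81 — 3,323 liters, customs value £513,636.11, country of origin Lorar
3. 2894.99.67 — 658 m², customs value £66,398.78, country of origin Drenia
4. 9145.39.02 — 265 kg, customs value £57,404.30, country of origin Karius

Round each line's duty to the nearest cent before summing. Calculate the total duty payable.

Line 1 (3615.07.80, Casune, 3,155 kg, £777,675.95):
Base rate for 3615.07.80 is 18.5% + £2.59/kg.
Duty = £777,675.95 × 18.5% + 3,155 × £2.59 = £152,041.50.
Line 2 (2059.51.81, Lorar, 3,323 liters, £513,636.11):
Base rate for 2059.51.81 is 14%.
Duty = £513,636.11 × 14% = £71,909.06.
Line 3 (2894.99.67, Drenia, 658 m², £66,398.78):
Base rate for 2894.99.67 is 18.5%.
Duty = £66,398.78 × 18.5% = £12,283.77.
Line 4 (9145.39.02, Karius, 265 kg, £57,404.30):
Base rate for 9145.39.02 is £1.33/kg.
Origin Karius qualifies under the Durena–Karius agreement and 9145.39.02 is covered: preferential rate Free applies instead.
The additional-duty order on 9145.39.02 targets Narova, not Karius; it does not apply.
Duty = £57,404.30 × 0% = £0.00.
Total = £152,041.50 + £71,909.06 + £12,283.77 + £0.00 = £236,234.33.

£236,234.33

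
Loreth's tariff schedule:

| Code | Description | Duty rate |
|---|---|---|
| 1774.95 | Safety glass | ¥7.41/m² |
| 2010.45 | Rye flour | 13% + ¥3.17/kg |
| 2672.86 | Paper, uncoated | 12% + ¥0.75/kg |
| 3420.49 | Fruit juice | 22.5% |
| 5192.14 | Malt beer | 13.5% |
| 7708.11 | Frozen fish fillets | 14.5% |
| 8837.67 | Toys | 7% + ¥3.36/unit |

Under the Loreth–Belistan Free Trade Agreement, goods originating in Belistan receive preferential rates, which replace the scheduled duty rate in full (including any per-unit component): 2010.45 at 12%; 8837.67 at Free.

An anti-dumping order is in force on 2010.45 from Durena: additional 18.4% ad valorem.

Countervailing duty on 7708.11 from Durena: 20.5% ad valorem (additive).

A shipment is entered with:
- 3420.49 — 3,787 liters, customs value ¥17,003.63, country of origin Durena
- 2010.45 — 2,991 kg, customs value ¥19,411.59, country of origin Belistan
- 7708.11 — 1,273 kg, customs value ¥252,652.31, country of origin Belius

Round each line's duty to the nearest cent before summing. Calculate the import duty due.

¥42,789.79

Line 1 (3420.49, Durena, 3,787 liters, ¥17,003.63):
Base rate for 3420.49 is 22.5%.
Duty = ¥17,003.63 × 22.5% = ¥3,825.82.
Line 2 (2010.45, Belistan, 2,991 kg, ¥19,411.59):
Base rate for 2010.45 is 13% + ¥3.17/kg.
Origin Belistan qualifies under the Loreth–Belistan agreement and 2010.45 is covered: preferential rate 12% applies instead.
The additional-duty order on 2010.45 targets Durena, not Belistan; it does not apply.
Duty = ¥19,411.59 × 12% = ¥2,329.39.
Line 3 (7708.11, Belius, 1,273 kg, ¥252,652.31):
Base rate for 7708.11 is 14.5%.
The additional-duty order on 7708.11 targets Durena, not Belius; it does not apply.
Duty = ¥252,652.31 × 14.5% = ¥36,634.58.
Total = ¥3,825.82 + ¥2,329.39 + ¥36,634.58 = ¥42,789.79.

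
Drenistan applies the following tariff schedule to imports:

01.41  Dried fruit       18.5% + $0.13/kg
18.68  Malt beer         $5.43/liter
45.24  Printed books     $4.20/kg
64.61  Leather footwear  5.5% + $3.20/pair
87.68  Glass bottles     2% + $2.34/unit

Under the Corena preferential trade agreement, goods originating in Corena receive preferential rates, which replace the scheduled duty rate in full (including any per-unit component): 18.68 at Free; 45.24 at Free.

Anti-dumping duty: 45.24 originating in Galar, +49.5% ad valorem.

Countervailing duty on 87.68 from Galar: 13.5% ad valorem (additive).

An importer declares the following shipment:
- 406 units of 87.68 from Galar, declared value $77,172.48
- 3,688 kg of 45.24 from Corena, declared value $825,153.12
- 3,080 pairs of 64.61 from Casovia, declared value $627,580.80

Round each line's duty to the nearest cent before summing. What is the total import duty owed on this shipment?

Line 1 (87.68, Galar, 406 units, $77,172.48):
Base rate for 87.68 is 2% + $2.34/unit.
Additional duty on 87.68 from Galar: +13.5%. Applied ad valorem rate: 2% + 13.5% = 15.5%.
Duty = $77,172.48 × 15.5% + 406 × $2.34 = $12,911.77.
Line 2 (45.24, Corena, 3,688 kg, $825,153.12):
Base rate for 45.24 is $4.20/kg.
Origin Corena qualifies under the Drenistan–Corena agreement and 45.24 is covered: preferential rate Free applies instead.
The additional-duty order on 45.24 targets Galar, not Corena; it does not apply.
Duty = $825,153.12 × 0% = $0.00.
Line 3 (64.61, Casovia, 3,080 pairs, $627,580.80):
Base rate for 64.61 is 5.5% + $3.20/pair.
Duty = $627,580.80 × 5.5% + 3,080 × $3.20 = $44,372.94.
Total = $12,911.77 + $0.00 + $44,372.94 = $57,284.71.

$57,284.71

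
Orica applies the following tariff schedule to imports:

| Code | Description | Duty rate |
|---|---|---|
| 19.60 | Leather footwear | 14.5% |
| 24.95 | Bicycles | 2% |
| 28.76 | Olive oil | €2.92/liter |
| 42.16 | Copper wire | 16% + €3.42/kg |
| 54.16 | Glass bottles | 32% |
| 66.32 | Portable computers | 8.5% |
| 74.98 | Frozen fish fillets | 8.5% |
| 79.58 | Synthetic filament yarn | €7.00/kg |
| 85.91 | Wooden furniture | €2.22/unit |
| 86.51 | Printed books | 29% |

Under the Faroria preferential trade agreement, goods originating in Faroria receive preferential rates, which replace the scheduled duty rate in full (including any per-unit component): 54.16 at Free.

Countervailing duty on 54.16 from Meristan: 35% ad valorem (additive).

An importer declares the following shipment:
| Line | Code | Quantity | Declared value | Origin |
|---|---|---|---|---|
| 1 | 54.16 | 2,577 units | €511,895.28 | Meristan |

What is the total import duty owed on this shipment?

Line 1 (54.16, Meristan, 2,577 units, €511,895.28):
Base rate for 54.16 is 32%.
54.16 has an FTA preferential rate, but origin Meristan is not Faroria; base rate stands.
Additional duty on 54.16 from Meristan: +35%. Applied ad valorem rate: 32% + 35% = 67%.
Duty = €511,895.28 × 67% = €342,969.84.

€342,969.84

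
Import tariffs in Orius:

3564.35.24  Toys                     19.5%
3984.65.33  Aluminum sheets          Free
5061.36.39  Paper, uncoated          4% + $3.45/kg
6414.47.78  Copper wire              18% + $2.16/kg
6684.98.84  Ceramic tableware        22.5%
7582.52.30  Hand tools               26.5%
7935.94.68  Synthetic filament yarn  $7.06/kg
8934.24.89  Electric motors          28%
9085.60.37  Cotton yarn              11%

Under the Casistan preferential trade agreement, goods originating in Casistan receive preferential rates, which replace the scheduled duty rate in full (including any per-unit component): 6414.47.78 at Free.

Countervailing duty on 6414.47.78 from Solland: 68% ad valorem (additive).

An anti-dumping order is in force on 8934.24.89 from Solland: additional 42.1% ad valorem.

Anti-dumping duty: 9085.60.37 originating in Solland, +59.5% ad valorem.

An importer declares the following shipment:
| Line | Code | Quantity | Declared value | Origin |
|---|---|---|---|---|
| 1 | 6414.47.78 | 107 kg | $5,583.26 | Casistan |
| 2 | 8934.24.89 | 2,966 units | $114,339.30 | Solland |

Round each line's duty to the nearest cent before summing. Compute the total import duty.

$80,151.85

Line 1 (6414.47.78, Casistan, 107 kg, $5,583.26):
Base rate for 6414.47.78 is 18% + $2.16/kg.
Origin Casistan qualifies under the Orius–Casistan agreement and 6414.47.78 is covered: preferential rate Free applies instead.
The additional-duty order on 6414.47.78 targets Solland, not Casistan; it does not apply.
Duty = $5,583.26 × 0% = $0.00.
Line 2 (8934.24.89, Solland, 2,966 units, $114,339.30):
Base rate for 8934.24.89 is 28%.
Additional duty on 8934.24.89 from Solland: +42.1%. Applied ad valorem rate: 28% + 42.1% = 70.1%.
Duty = $114,339.30 × 70.1% = $80,151.85.
Total = $0.00 + $80,151.85 = $80,151.85.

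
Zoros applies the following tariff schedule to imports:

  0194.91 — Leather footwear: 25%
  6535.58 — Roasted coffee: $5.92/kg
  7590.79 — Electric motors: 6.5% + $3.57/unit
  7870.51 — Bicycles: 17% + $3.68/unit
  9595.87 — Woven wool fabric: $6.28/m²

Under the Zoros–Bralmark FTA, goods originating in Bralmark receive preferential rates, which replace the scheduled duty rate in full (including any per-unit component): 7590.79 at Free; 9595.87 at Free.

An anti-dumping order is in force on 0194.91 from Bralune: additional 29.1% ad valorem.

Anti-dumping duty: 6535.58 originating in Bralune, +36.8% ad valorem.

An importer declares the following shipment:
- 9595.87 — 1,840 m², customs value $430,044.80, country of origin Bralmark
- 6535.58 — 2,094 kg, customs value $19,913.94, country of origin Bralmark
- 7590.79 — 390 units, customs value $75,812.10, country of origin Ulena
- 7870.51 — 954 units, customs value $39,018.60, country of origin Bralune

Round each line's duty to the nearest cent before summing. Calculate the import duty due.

Line 1 (9595.87, Bralmark, 1,840 m², $430,044.80):
Base rate for 9595.87 is $6.28/m².
Origin Bralmark qualifies under the Zoros–Bralmark agreement and 9595.87 is covered: preferential rate Free applies instead.
Duty = $430,044.80 × 0% = $0.00.
Line 2 (6535.58, Bralmark, 2,094 kg, $19,913.94):
Base rate for 6535.58 is $5.92/kg.
Origin Bralmark is the FTA partner but 6535.58 is not on the preference list; base rate stands.
The additional-duty order on 6535.58 targets Bralune, not Bralmark; it does not apply.
Duty = 2,094 × $5.92 = $12,396.48.
Line 3 (7590.79, Ulena, 390 units, $75,812.10):
Base rate for 7590.79 is 6.5% + $3.57/unit.
7590.79 has an FTA preferential rate, but origin Ulena is not Bralmark; base rate stands.
Duty = $75,812.10 × 6.5% + 390 × $3.57 = $6,320.09.
Line 4 (7870.51, Bralune, 954 units, $39,018.60):
Base rate for 7870.51 is 17% + $3.68/unit.
Duty = $39,018.60 × 17% + 954 × $3.68 = $10,143.88.
Total = $0.00 + $12,396.48 + $6,320.09 + $10,143.88 = $28,860.45.

$28,860.45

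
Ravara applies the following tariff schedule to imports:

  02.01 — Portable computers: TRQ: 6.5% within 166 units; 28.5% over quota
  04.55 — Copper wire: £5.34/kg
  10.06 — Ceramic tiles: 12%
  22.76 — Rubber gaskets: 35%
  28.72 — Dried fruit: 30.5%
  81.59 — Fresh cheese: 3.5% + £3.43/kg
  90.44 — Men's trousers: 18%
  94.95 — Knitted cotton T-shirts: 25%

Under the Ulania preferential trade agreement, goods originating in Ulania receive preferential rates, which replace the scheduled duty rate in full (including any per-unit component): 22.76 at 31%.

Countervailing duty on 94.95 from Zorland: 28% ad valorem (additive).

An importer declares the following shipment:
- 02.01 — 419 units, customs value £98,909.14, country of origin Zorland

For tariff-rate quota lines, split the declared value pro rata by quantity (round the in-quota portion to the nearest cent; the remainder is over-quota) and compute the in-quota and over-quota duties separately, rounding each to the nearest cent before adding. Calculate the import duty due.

Line 1 (02.01, Zorland, 419 units, £98,909.14):
Code 02.01 is under a tariff-rate quota (threshold 166 units). In-quota: 166 units at 6.5%; over-quota: 253 units at 28.5%.
Pro-rata value split: in-quota = £98,909.14 × 166/419 = £39,185.96; over-quota = £98,909.14 − £39,185.96 = £59,723.18.
In-quota duty = £39,185.96 × 6.5% = £2,547.09. Over-quota duty = £59,723.18 × 28.5% = £17,021.11.
Line duty = £2,547.09 + £17,021.11 = £19,568.20.

£19,568.20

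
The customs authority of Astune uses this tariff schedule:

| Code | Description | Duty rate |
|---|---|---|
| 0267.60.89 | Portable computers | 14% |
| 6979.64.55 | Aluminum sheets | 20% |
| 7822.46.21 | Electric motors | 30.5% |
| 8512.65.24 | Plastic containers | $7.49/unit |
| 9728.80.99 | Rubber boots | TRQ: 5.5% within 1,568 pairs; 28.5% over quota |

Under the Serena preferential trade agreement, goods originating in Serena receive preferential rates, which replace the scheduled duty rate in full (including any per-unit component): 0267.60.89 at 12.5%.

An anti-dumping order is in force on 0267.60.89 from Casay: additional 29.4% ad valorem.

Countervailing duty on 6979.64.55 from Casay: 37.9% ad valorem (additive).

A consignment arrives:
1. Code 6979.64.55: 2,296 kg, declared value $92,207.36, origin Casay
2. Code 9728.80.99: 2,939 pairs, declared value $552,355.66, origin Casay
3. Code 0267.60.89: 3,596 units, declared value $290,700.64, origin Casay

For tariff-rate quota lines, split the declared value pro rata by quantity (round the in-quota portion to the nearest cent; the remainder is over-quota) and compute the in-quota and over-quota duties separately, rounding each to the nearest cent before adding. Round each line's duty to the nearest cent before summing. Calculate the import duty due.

Line 1 (6979.64.55, Casay, 2,296 kg, $92,207.36):
Base rate for 6979.64.55 is 20%.
Additional duty on 6979.64.55 from Casay: +37.9%. Applied ad valorem rate: 20% + 37.9% = 57.9%.
Duty = $92,207.36 × 57.9% = $53,388.06.
Line 2 (9728.80.99, Casay, 2,939 pairs, $552,355.66):
Code 9728.80.99 is under a tariff-rate quota (threshold 1,568 pairs). In-quota: 1,568 pairs at 5.5%; over-quota: 1,371 pairs at 28.5%.
Pro-rata value split: in-quota = $552,355.66 × 1,568/2,939 = $294,689.92; over-quota = $552,355.66 − $294,689.92 = $257,665.74.
In-quota duty = $294,689.92 × 5.5% = $16,207.95. Over-quota duty = $257,665.74 × 28.5% = $73,434.74.
Line duty = $16,207.95 + $73,434.74 = $89,642.69.
Line 3 (0267.60.89, Casay, 3,596 units, $290,700.64):
Base rate for 0267.60.89 is 14%.
0267.60.89 has an FTA preferential rate, but origin Casay is not Serena; base rate stands.
Additional duty on 0267.60.89 from Casay: +29.4%. Applied ad valorem rate: 14% + 29.4% = 43.4%.
Duty = $290,700.64 × 43.4% = $126,164.08.
Total = $53,388.06 + $89,642.69 + $126,164.08 = $269,194.83.

$269,194.83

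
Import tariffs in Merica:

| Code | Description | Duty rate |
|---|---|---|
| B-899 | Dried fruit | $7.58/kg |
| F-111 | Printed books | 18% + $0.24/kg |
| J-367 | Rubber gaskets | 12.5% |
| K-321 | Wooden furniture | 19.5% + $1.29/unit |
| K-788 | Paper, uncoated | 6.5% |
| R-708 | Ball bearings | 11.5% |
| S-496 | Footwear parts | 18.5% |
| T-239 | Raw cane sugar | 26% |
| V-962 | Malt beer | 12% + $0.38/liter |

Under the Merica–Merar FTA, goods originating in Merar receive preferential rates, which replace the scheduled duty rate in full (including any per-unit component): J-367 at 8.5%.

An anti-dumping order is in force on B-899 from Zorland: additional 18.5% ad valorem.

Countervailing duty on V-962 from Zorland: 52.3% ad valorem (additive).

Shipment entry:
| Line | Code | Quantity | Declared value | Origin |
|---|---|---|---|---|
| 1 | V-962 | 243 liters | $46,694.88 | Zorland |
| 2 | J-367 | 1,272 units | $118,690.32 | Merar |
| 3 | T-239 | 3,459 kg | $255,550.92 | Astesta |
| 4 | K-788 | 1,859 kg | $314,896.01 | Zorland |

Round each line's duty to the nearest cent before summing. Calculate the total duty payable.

$127,117.31

Line 1 (V-962, Zorland, 243 liters, $46,694.88):
Base rate for V-962 is 12% + $0.38/liter.
Additional duty on V-962 from Zorland: +52.3%. Applied ad valorem rate: 12% + 52.3% = 64.3%.
Duty = $46,694.88 × 64.3% + 243 × $0.38 = $30,117.15.
Line 2 (J-367, Merar, 1,272 units, $118,690.32):
Base rate for J-367 is 12.5%.
Origin Merar qualifies under the Merica–Merar agreement and J-367 is covered: preferential rate 8.5% applies instead.
Duty = $118,690.32 × 8.5% = $10,088.68.
Line 3 (T-239, Astesta, 3,459 kg, $255,550.92):
Base rate for T-239 is 26%.
Duty = $255,550.92 × 26% = $66,443.24.
Line 4 (K-788, Zorland, 1,859 kg, $314,896.01):
Base rate for K-788 is 6.5%.
Duty = $314,896.01 × 6.5% = $20,468.24.
Total = $30,117.15 + $10,088.68 + $66,443.24 + $20,468.24 = $127,117.31.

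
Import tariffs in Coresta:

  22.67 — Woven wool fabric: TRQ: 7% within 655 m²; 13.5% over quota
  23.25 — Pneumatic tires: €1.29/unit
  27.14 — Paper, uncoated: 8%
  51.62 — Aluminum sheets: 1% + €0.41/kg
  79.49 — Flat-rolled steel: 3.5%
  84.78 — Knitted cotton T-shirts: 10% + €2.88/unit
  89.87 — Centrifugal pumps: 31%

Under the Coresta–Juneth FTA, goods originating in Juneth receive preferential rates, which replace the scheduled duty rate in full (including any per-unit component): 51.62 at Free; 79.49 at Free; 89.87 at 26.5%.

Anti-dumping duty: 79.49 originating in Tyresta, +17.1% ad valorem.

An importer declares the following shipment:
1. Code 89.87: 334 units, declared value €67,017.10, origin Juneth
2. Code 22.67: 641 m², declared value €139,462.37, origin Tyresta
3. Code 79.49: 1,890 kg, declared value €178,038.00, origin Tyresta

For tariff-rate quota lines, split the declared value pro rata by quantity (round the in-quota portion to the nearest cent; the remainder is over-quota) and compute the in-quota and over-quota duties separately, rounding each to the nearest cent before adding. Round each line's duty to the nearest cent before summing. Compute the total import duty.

€64,197.73

Line 1 (89.87, Juneth, 334 units, €67,017.10):
Base rate for 89.87 is 31%.
Origin Juneth qualifies under the Coresta–Juneth agreement and 89.87 is covered: preferential rate 26.5% applies instead.
Duty = €67,017.10 × 26.5% = €17,759.53.
Line 2 (22.67, Tyresta, 641 m², €139,462.37):
Code 22.67 is under a tariff-rate quota (threshold 655 m²). Quantity 641 m² is within the quota, so the in-quota rate 7% applies to the full value.
Duty = €139,462.37 × 7% = €9,762.37.
Line 3 (79.49, Tyresta, 1,890 kg, €178,038.00):
Base rate for 79.49 is 3.5%.
79.49 has an FTA preferential rate, but origin Tyresta is not Juneth; base rate stands.
Additional duty on 79.49 from Tyresta: +17.1%. Applied ad valorem rate: 3.5% + 17.1% = 20.6%.
Duty = €178,038.00 × 20.6% = €36,675.83.
Total = €17,759.53 + €9,762.37 + €36,675.83 = €64,197.73.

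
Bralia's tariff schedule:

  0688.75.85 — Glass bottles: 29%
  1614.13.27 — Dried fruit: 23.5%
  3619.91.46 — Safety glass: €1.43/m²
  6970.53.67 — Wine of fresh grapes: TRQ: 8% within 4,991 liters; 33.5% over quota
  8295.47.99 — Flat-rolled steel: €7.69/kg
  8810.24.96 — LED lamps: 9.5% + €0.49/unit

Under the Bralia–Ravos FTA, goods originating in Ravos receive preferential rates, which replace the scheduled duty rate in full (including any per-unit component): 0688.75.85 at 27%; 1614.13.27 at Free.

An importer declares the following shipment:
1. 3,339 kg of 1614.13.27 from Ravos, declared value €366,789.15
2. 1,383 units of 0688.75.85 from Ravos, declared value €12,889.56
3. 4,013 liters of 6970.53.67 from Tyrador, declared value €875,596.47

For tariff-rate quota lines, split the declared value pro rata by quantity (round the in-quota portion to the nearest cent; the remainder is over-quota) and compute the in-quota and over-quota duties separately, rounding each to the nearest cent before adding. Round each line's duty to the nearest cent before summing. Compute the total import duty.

€73,527.90

Line 1 (1614.13.27, Ravos, 3,339 kg, €366,789.15):
Base rate for 1614.13.27 is 23.5%.
Origin Ravos qualifies under the Bralia–Ravos agreement and 1614.13.27 is covered: preferential rate Free applies instead.
Duty = €366,789.15 × 0% = €0.00.
Line 2 (0688.75.85, Ravos, 1,383 units, €12,889.56):
Base rate for 0688.75.85 is 29%.
Origin Ravos qualifies under the Bralia–Ravos agreement and 0688.75.85 is covered: preferential rate 27% applies instead.
Duty = €12,889.56 × 27% = €3,480.18.
Line 3 (6970.53.67, Tyrador, 4,013 liters, €875,596.47):
Code 6970.53.67 is under a tariff-rate quota (threshold 4,991 liters). Quantity 4,013 liters is within the quota, so the in-quota rate 8% applies to the full value.
Duty = €875,596.47 × 8% = €70,047.72.
Total = €0.00 + €3,480.18 + €70,047.72 = €73,527.90.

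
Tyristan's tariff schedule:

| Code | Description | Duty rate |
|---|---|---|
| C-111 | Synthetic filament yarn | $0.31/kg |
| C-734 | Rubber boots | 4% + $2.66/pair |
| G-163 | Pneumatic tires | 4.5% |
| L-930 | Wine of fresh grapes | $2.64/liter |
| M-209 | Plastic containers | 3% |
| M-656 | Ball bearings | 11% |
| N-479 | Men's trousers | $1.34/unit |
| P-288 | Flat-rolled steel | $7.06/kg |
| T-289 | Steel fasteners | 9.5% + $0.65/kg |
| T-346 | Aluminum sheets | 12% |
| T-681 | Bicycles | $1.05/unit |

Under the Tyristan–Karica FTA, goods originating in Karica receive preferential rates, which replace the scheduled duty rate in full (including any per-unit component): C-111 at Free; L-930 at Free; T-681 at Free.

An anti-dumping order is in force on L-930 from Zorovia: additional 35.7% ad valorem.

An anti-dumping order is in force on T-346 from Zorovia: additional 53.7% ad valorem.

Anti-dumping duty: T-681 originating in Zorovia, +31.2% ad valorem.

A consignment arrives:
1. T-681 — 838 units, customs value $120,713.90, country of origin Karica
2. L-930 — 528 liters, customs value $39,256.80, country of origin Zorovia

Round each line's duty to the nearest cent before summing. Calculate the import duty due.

$15,408.60

Line 1 (T-681, Karica, 838 units, $120,713.90):
Base rate for T-681 is $1.05/unit.
Origin Karica qualifies under the Tyristan–Karica agreement and T-681 is covered: preferential rate Free applies instead.
The additional-duty order on T-681 targets Zorovia, not Karica; it does not apply.
Duty = $120,713.90 × 0% = $0.00.
Line 2 (L-930, Zorovia, 528 liters, $39,256.80):
Base rate for L-930 is $2.64/liter.
L-930 has an FTA preferential rate, but origin Zorovia is not Karica; base rate stands.
Additional duty on L-930 from Zorovia: +35.7% ad valorem. Applied ad valorem rate = 35.7%.
Duty = $39,256.80 × 35.7% + 528 × $2.64 = $15,408.60.
Total = $0.00 + $15,408.60 = $15,408.60.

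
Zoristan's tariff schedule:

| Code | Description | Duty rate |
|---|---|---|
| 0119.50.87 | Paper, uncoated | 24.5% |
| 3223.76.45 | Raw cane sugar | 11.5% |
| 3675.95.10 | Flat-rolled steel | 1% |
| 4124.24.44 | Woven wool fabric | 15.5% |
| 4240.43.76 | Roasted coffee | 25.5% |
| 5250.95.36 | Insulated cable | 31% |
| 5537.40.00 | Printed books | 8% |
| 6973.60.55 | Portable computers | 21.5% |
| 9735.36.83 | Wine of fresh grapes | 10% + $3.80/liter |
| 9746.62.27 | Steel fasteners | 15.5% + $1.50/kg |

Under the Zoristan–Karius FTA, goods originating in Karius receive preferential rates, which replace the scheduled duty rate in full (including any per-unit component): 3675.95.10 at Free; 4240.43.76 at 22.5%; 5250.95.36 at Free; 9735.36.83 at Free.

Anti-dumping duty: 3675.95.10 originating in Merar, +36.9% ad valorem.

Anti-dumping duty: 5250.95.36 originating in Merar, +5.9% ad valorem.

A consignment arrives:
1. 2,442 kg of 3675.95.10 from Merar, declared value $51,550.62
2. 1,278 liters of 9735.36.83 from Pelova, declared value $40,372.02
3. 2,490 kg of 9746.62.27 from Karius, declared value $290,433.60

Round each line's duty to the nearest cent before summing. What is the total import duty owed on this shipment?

$77,183.49

Line 1 (3675.95.10, Merar, 2,442 kg, $51,550.62):
Base rate for 3675.95.10 is 1%.
3675.95.10 has an FTA preferential rate, but origin Merar is not Karius; base rate stands.
Additional duty on 3675.95.10 from Merar: +36.9%. Applied ad valorem rate: 1% + 36.9% = 37.9%.
Duty = $51,550.62 × 37.9% = $19,537.68.
Line 2 (9735.36.83, Pelova, 1,278 liters, $40,372.02):
Base rate for 9735.36.83 is 10% + $3.80/liter.
9735.36.83 has an FTA preferential rate, but origin Pelova is not Karius; base rate stands.
Duty = $40,372.02 × 10% + 1,278 × $3.80 = $8,893.60.
Line 3 (9746.62.27, Karius, 2,490 kg, $290,433.60):
Base rate for 9746.62.27 is 15.5% + $1.50/kg.
Origin Karius is the FTA partner but 9746.62.27 is not on the preference list; base rate stands.
Duty = $290,433.60 × 15.5% + 2,490 × $1.50 = $48,752.21.
Total = $19,537.68 + $8,893.60 + $48,752.21 = $77,183.49.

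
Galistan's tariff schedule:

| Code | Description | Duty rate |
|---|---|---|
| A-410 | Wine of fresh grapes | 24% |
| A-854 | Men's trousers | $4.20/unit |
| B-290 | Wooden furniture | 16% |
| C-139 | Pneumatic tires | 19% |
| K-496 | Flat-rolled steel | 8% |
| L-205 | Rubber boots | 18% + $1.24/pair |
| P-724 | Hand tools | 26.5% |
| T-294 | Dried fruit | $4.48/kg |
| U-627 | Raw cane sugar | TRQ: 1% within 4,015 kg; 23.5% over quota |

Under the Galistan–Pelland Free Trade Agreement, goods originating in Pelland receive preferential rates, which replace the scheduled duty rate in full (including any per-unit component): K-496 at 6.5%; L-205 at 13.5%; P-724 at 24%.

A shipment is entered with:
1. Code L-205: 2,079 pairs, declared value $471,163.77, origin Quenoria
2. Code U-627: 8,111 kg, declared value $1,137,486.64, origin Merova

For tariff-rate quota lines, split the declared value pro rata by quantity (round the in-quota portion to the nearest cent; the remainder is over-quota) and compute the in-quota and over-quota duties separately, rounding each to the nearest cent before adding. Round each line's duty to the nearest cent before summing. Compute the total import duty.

$228,007.49

Line 1 (L-205, Quenoria, 2,079 pairs, $471,163.77):
Base rate for L-205 is 18% + $1.24/pair.
L-205 has an FTA preferential rate, but origin Quenoria is not Pelland; base rate stands.
Duty = $471,163.77 × 18% + 2,079 × $1.24 = $87,387.44.
Line 2 (U-627, Merova, 8,111 kg, $1,137,486.64):
Code U-627 is under a tariff-rate quota (threshold 4,015 kg). In-quota: 4,015 kg at 1%; over-quota: 4,096 kg at 23.5%.
Pro-rata value split: in-quota = $1,137,486.64 × 4,015/8,111 = $563,063.60; over-quota = $1,137,486.64 − $563,063.60 = $574,423.04.
In-quota duty = $563,063.60 × 1% = $5,630.64. Over-quota duty = $574,423.04 × 23.5% = $134,989.41.
Line duty = $5,630.64 + $134,989.41 = $140,620.05.
Total = $87,387.44 + $140,620.05 = $228,007.49.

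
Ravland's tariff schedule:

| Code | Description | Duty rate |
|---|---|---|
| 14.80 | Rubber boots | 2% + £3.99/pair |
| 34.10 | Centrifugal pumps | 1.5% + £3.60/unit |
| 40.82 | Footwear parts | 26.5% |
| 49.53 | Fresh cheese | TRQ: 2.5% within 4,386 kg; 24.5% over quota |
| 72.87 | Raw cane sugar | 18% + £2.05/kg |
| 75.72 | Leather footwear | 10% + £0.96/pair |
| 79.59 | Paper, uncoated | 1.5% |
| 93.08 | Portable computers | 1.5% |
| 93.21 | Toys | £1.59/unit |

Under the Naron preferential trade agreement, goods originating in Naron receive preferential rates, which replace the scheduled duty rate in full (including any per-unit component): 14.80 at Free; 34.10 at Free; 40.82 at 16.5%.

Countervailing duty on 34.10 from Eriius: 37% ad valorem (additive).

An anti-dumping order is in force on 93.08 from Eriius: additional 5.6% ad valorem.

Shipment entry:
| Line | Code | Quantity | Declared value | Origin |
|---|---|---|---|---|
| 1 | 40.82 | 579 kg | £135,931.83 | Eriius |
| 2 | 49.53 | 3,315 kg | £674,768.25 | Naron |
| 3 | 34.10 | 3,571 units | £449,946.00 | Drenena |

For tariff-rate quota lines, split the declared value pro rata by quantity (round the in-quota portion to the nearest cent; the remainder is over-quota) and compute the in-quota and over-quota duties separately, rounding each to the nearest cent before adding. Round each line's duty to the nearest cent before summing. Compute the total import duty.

£72,495.93

Line 1 (40.82, Eriius, 579 kg, £135,931.83):
Base rate for 40.82 is 26.5%.
40.82 has an FTA preferential rate, but origin Eriius is not Naron; base rate stands.
Duty = £135,931.83 × 26.5% = £36,021.93.
Line 2 (49.53, Naron, 3,315 kg, £674,768.25):
Code 49.53 is under a tariff-rate quota (threshold 4,386 kg). Quantity 3,315 kg is within the quota, so the in-quota rate 2.5% applies to the full value.
Duty = £674,768.25 × 2.5% = £16,869.21.
Line 3 (34.10, Drenena, 3,571 units, £449,946.00):
Base rate for 34.10 is 1.5% + £3.60/unit.
34.10 has an FTA preferential rate, but origin Drenena is not Naron; base rate stands.
The additional-duty order on 34.10 targets Eriius, not Drenena; it does not apply.
Duty = £449,946.00 × 1.5% + 3,571 × £3.60 = £19,604.79.
Total = £36,021.93 + £16,869.21 + £19,604.79 = £72,495.93.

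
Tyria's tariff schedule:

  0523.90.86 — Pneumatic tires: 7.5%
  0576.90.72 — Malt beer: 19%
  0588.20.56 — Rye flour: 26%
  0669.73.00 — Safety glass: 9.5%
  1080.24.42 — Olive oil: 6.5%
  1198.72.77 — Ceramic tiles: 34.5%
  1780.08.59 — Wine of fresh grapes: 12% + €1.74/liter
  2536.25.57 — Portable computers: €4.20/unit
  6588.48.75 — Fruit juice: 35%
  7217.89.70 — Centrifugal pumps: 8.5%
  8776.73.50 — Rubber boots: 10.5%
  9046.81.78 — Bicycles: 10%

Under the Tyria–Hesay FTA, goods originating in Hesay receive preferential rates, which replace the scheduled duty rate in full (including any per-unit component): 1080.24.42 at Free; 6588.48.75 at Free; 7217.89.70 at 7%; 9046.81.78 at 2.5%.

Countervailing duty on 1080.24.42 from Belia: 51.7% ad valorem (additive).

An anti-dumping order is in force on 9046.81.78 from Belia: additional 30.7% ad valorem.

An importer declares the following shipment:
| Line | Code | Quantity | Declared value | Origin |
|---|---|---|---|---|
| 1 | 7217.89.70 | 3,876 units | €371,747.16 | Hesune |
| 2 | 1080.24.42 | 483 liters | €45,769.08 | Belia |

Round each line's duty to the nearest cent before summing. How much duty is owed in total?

Line 1 (7217.89.70, Hesune, 3,876 units, €371,747.16):
Base rate for 7217.89.70 is 8.5%.
7217.89.70 has an FTA preferential rate, but origin Hesune is not Hesay; base rate stands.
Duty = €371,747.16 × 8.5% = €31,598.51.
Line 2 (1080.24.42, Belia, 483 liters, €45,769.08):
Base rate for 1080.24.42 is 6.5%.
1080.24.42 has an FTA preferential rate, but origin Belia is not Hesay; base rate stands.
Additional duty on 1080.24.42 from Belia: +51.7%. Applied ad valorem rate: 6.5% + 51.7% = 58.2%.
Duty = €45,769.08 × 58.2% = €26,637.60.
Total = €31,598.51 + €26,637.60 = €58,236.11.

€58,236.11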